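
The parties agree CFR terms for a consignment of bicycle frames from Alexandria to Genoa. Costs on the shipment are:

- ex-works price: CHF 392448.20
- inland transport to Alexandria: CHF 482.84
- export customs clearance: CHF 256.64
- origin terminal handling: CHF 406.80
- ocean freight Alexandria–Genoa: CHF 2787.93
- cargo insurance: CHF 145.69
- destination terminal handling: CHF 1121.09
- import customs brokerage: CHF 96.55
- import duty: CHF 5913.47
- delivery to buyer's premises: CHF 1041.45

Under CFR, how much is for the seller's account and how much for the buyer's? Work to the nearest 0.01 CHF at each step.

CFR: the seller pays costs through ocean freight to the destination port, but not insurance.
Seller's account: goods 392448.20 + inland to port 482.84 + export clearance 256.64 + origin terminal 406.80 + freight 2787.93 = 396382.41
Buyer's account: insurance 145.69 + destination terminal 1121.09 + brokerage 96.55 + duty 5913.47 + delivery 1041.45 = 8318.25

Seller: CHF 396382.41; buyer: CHF 8318.25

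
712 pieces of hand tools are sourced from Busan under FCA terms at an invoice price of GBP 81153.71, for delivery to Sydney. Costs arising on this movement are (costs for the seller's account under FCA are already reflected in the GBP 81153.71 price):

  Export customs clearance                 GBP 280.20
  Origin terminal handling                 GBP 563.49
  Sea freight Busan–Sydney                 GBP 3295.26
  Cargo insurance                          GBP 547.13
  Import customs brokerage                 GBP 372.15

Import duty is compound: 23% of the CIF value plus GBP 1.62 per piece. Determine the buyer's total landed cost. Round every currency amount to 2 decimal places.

FCA: the seller delivers export-cleared goods to the carrier; the buyer bears costs from that point.
Already in the invoice (seller's account under FCA): export clearance — exclude.
CIF value = FCA price + origin terminal + freight + insurance = 81153.71 + 563.49 + 3295.26 + 547.13 = 85559.59
Ad valorem component: 85559.59 × 23% = 19678.71
Specific component: 712 × 1.62 = 1153.44
Import duty = 19678.71 + 1153.44 = 20832.15
Buyer bears: origin terminal 563.49 + freight 3295.26 + insurance 547.13 + brokerage 372.15 + duty 20832.15 = 25610.18
Landed cost = invoice 81153.71 + 25610.18 = 106763.89

Total landed cost: GBP 106763.89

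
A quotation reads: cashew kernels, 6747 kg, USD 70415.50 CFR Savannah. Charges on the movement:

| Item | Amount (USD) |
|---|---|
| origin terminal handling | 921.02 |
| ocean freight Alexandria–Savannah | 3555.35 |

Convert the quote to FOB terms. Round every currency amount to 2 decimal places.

Not relevant to the conversion: origin terminal — on the seller under both CFR and FOB; already in the CFR price and stays in the FOB price.
From CFR to FOB, the seller no longer bears: freight.
FOB price = 70415.50 − 3555.35 = 66860.15

FOB price: USD 66860.15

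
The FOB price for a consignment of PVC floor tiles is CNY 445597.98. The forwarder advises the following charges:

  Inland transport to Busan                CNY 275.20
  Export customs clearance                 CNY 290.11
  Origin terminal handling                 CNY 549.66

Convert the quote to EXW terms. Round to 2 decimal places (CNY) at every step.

EXW price: CNY 444483.01

From FOB to EXW, the seller no longer bears: inland to port, export clearance, origin terminal.
EXW price = 445597.98 − 275.20 − 290.11 − 549.66 = 444483.01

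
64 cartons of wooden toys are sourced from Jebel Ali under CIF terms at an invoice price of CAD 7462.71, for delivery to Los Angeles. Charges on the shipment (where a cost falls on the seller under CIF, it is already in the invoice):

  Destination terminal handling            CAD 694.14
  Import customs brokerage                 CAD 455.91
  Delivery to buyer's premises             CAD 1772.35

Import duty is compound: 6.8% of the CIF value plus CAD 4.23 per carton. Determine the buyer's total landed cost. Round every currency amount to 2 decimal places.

Total landed cost: CAD 11163.29

CIF: the seller pays costs through ocean freight and marine insurance to the destination port.
The CIF price already equals the CIF value: 7462.71
Ad valorem component: 7462.71 × 6.8% = 507.46
Specific component: 64 × 4.23 = 270.72
Import duty = 507.46 + 270.72 = 778.18
Buyer bears: destination terminal 694.14 + brokerage 455.91 + delivery 1772.35 + duty 778.18 = 3700.58
Landed cost = invoice 7462.71 + 3700.58 = 11163.29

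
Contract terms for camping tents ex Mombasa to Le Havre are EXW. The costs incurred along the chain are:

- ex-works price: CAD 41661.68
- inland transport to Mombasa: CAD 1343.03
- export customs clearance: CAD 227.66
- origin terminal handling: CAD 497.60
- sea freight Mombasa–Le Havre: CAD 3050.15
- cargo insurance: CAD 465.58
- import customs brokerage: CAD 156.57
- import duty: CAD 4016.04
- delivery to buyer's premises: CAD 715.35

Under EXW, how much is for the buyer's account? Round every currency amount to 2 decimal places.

Buyer's account: CAD 10471.98

EXW: the seller makes goods available at their premises; the buyer bears all onward costs.
Seller's account: goods 41661.68 = 41661.68
Buyer's account: inland to port 1343.03 + export clearance 227.66 + origin terminal 497.60 + freight 3050.15 + insurance 465.58 + brokerage 156.57 + duty 4016.04 + delivery 715.35 = 10471.98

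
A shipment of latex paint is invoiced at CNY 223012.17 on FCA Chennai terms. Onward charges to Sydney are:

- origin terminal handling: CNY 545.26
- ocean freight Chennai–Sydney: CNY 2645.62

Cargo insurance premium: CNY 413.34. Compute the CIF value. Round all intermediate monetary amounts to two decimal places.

CIF value: CNY 226616.39

CIF = FCA price + pre-shipment costs + freight + insurance
CIF = 223012.17 + 545.26 + 2645.62 + 413.34 = 226616.39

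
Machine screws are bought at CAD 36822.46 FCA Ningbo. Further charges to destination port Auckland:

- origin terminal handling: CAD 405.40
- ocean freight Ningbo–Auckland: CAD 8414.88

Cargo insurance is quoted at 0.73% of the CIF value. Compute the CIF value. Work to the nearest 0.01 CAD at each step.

CIF value: CAD 45978.38

Let C be the CIF value. C = FCA price + pre-shipment costs + freight + 0.73% × C
C − 0.73% × C = 36822.46 + 405.40 + 8414.88
0.9927 × C = 45642.74
C = 45642.74 / 0.9927 = 45978.38
Insurance premium = 0.73% × 45978.38 = 335.64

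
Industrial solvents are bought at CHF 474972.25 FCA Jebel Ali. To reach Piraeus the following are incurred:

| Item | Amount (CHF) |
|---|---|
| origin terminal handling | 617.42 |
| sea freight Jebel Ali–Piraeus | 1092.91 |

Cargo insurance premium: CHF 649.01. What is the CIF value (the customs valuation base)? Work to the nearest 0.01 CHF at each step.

CIF = FCA price + pre-shipment costs + freight + insurance
CIF = 474972.25 + 617.42 + 1092.91 + 649.01 = 477331.59

CIF value: CHF 477331.59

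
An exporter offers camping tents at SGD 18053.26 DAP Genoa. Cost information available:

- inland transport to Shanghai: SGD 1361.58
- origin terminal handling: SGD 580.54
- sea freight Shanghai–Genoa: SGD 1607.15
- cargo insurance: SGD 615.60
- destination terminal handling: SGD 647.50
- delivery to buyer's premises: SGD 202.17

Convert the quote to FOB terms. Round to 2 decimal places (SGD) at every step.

Not relevant to the conversion: origin terminal, inland to port — on the seller under both DAP and FOB; already in the DAP price and stays in the FOB price.
From DAP to FOB, the seller no longer bears: freight, insurance, destination terminal, delivery.
FOB price = 18053.26 − 1607.15 − 615.60 − 647.50 − 202.17 = 14980.84

FOB price: SGD 14980.84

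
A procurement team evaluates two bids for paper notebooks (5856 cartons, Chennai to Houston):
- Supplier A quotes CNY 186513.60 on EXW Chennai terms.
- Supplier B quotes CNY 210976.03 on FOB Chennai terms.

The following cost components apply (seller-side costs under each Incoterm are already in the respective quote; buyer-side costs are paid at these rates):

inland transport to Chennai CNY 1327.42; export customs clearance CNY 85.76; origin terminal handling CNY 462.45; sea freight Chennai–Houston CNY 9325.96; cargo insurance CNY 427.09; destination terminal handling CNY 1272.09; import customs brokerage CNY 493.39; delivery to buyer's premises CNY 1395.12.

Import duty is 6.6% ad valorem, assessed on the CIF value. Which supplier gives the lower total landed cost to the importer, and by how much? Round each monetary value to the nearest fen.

Supplier A (EXW):
CIF value = EXW price + inland to port + export clearance + origin terminal + freight + insurance = 186513.60 + 1327.42 + 85.76 + 462.45 + 9325.96 + 427.09 = 198142.28
Import duty = 198142.28 × 6.6% = 13077.39
Buyer bears (A): 1327.42 + 85.76 + 462.45 + 9325.96 + 427.09 + 1272.09 + 493.39 + 1395.12 = 14789.28
Landed cost (A) = invoice 186513.60 + 14789.28 + duty 13077.39 = 214380.27
Supplier B (FOB):
CIF value = FOB price + freight + insurance = 210976.03 + 9325.96 + 427.09 = 220729.08
Import duty = 220729.08 × 6.6% = 14568.12
Buyer bears (B): 9325.96 + 427.09 + 1272.09 + 493.39 + 1395.12 = 12913.65
Landed cost (B) = invoice 210976.03 + 12913.65 + duty 14568.12 = 238457.80
Difference = |214380.27 − 238457.80| = 24077.53

Supplier A is cheaper by CNY 24077.53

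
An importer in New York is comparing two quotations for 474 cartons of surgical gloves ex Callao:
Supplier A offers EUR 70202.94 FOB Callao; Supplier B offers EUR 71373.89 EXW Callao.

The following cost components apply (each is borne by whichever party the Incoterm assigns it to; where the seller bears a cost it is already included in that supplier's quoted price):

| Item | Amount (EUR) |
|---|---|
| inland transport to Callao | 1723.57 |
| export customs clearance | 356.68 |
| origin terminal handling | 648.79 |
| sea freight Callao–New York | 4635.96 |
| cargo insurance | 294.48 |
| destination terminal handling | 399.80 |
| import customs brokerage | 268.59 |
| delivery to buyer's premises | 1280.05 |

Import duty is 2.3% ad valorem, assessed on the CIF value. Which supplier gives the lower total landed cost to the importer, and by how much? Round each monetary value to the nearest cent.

Supplier A (FOB):
CIF value = FOB price + freight + insurance = 70202.94 + 4635.96 + 294.48 = 75133.38
Import duty = 75133.38 × 2.3% = 1728.07
Buyer bears (A): 4635.96 + 294.48 + 399.80 + 268.59 + 1280.05 = 6878.88
Landed cost (A) = invoice 70202.94 + 6878.88 + duty 1728.07 = 78809.89
Supplier B (EXW):
CIF value = EXW price + inland to port + export clearance + origin terminal + freight + insurance = 71373.89 + 1723.57 + 356.68 + 648.79 + 4635.96 + 294.48 = 79033.37
Import duty = 79033.37 × 2.3% = 1817.77
Buyer bears (B): 1723.57 + 356.68 + 648.79 + 4635.96 + 294.48 + 399.80 + 268.59 + 1280.05 = 9607.92
Landed cost (B) = invoice 71373.89 + 9607.92 + duty 1817.77 = 82799.58
Difference = |78809.89 − 82799.58| = 3989.69

Supplier A is cheaper by EUR 3989.69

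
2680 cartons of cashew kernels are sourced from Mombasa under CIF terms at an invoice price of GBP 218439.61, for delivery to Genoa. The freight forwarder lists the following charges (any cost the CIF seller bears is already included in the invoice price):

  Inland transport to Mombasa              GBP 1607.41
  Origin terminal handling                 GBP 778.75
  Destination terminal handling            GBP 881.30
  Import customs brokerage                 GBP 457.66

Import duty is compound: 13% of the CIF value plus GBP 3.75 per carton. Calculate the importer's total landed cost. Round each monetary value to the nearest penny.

CIF: the seller pays costs through ocean freight and marine insurance to the destination port.
Already in the invoice (seller's account under CIF): inland to port, origin terminal — exclude.
The CIF price already equals the CIF value: 218439.61
Ad valorem component: 218439.61 × 13% = 28397.15
Specific component: 2680 × 3.75 = 10050.00
Import duty = 28397.15 + 10050.00 = 38447.15
Buyer bears: destination terminal 881.30 + brokerage 457.66 + duty 38447.15 = 39786.11
Landed cost = invoice 218439.61 + 39786.11 = 258225.72

Total landed cost: GBP 258225.72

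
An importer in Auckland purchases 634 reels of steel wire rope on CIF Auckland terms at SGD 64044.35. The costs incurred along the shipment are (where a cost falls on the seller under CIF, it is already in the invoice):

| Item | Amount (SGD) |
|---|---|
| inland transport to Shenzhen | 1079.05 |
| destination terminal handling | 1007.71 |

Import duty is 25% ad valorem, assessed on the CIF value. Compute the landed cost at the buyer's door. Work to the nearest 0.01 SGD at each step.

CIF: the seller pays costs through ocean freight and marine insurance to the destination port.
Already in the invoice (seller's account under CIF): inland to port — exclude.
The CIF price already equals the CIF value: 64044.35
Import duty = 64044.35 × 25% = 16011.09
Buyer bears: destination terminal 1007.71 + duty 16011.09 = 17018.80
Landed cost = invoice 64044.35 + 17018.80 = 81063.15

Total landed cost: SGD 81063.15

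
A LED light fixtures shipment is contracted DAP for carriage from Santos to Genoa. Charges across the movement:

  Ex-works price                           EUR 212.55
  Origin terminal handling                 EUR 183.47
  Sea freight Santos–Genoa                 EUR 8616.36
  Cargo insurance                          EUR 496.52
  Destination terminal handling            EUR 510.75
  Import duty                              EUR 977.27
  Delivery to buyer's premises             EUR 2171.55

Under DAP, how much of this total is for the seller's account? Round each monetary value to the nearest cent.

DAP: the seller bears all costs to the named destination except import duty and clearance.
Seller's account: goods 212.55 + origin terminal 183.47 + freight 8616.36 + insurance 496.52 + destination terminal 510.75 + delivery 2171.55 = 12191.20
Buyer's account: duty 977.27 = 977.27

Seller's account: EUR 12191.20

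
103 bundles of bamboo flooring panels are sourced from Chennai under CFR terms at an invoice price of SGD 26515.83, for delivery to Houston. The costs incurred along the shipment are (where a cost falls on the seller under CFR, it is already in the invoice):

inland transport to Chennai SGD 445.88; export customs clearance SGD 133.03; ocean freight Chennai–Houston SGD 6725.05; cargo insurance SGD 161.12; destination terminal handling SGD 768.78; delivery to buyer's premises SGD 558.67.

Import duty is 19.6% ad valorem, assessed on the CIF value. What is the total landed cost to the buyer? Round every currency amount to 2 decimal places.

Total landed cost: SGD 33233.08

CFR: the seller pays costs through ocean freight to the destination port, but not insurance.
Already in the invoice (seller's account under CFR): inland to port, export clearance, freight — exclude.
CIF value = CFR price + insurance = 26515.83 + 161.12 = 26676.95
Import duty = 26676.95 × 19.6% = 5228.68
Buyer bears: insurance 161.12 + destination terminal 768.78 + delivery 558.67 + duty 5228.68 = 6717.25
Landed cost = invoice 26515.83 + 6717.25 = 33233.08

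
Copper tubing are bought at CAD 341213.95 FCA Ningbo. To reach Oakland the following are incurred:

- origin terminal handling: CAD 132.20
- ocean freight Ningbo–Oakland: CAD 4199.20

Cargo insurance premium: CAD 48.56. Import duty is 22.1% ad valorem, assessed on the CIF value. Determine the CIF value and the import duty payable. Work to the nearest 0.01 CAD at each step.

CIF value: CAD 345593.91; import duty: CAD 76376.25

CIF = FCA price + pre-shipment costs + freight + insurance
CIF = 341213.95 + 132.20 + 4199.20 + 48.56 = 345593.91
Import duty = 345593.91 × 22.1% = 76376.25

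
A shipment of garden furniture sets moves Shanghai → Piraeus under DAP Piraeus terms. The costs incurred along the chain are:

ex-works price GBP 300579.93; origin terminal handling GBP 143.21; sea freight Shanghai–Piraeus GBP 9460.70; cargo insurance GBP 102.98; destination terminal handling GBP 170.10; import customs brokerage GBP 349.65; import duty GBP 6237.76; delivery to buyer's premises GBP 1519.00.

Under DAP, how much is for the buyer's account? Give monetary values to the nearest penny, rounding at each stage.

Buyer's account: GBP 6587.41

DAP: the seller bears all costs to the named destination except import duty and clearance.
Seller's account: goods 300579.93 + origin terminal 143.21 + freight 9460.70 + insurance 102.98 + destination terminal 170.10 + delivery 1519.00 = 311975.92
Buyer's account: brokerage 349.65 + duty 6237.76 = 6587.41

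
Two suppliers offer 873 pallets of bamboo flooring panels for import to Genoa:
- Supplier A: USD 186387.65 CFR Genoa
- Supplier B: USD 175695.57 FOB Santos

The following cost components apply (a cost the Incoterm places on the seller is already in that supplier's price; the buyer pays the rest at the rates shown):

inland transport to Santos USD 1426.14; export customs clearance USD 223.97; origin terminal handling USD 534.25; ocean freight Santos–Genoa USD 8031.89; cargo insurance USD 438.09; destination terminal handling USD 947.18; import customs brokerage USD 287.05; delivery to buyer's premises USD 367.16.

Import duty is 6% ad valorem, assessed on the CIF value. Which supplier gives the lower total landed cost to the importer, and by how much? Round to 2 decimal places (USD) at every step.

Supplier B is cheaper by USD 2819.80

Supplier A (CFR):
CIF value = CFR price + insurance = 186387.65 + 438.09 = 186825.74
Import duty = 186825.74 × 6% = 11209.54
Buyer bears (A): 438.09 + 947.18 + 287.05 + 367.16 = 2039.48
Landed cost (A) = invoice 186387.65 + 2039.48 + duty 11209.54 = 199636.67
Supplier B (FOB):
CIF value = FOB price + freight + insurance = 175695.57 + 8031.89 + 438.09 = 184165.55
Import duty = 184165.55 × 6% = 11049.93
Buyer bears (B): 8031.89 + 438.09 + 947.18 + 287.05 + 367.16 = 10071.37
Landed cost (B) = invoice 175695.57 + 10071.37 + duty 11049.93 = 196816.87
Difference = |199636.67 − 196816.87| = 2819.80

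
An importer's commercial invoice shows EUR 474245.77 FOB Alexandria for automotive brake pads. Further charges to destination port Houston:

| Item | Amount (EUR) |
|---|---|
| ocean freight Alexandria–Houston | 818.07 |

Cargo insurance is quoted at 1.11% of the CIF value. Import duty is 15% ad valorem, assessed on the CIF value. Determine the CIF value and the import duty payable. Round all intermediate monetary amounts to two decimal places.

Let C be the CIF value. C = FOB price + freight + 1.11% × C
C − 1.11% × C = 474245.77 + 818.07
0.9889 × C = 475063.84
C = 475063.84 / 0.9889 = 480396.24
Insurance premium = 1.11% × 480396.24 = 5332.40
Import duty = 480396.24 × 15% = 72059.44

CIF value: EUR 480396.24; import duty: EUR 72059.44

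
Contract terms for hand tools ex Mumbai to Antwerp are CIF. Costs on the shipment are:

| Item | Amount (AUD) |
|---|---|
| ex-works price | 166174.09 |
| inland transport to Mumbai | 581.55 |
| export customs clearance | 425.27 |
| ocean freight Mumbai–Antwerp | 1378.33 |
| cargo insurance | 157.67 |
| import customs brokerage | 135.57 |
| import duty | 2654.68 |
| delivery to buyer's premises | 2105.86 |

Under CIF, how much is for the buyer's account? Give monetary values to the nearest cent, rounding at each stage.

Buyer's account: AUD 4896.11

CIF: the seller pays costs through ocean freight and marine insurance to the destination port.
Seller's account: goods 166174.09 + inland to port 581.55 + export clearance 425.27 + freight 1378.33 + insurance 157.67 = 168716.91
Buyer's account: brokerage 135.57 + duty 2654.68 + delivery 2105.86 = 4896.11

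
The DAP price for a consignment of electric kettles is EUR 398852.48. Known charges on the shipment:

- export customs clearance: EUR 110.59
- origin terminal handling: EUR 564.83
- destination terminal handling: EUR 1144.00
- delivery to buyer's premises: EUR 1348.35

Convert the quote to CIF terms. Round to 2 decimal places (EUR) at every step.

CIF price: EUR 396360.13

Not relevant to the conversion: export clearance, origin terminal — on the seller under both DAP and CIF; already in the DAP price and stays in the CIF price.
From DAP to CIF, the seller no longer bears: destination terminal, delivery.
CIF price = 398852.48 − 1144.00 − 1348.35 = 396360.13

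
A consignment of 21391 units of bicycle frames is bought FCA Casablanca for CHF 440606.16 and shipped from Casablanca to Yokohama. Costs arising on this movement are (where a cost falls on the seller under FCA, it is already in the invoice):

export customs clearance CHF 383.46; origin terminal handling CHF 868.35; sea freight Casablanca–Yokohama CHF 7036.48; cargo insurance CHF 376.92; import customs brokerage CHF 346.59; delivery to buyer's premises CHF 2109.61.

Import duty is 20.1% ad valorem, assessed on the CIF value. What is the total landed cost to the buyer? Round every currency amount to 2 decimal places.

FCA: the seller delivers export-cleared goods to the carrier; the buyer bears costs from that point.
Already in the invoice (seller's account under FCA): export clearance — exclude.
CIF value = FCA price + origin terminal + freight + insurance = 440606.16 + 868.35 + 7036.48 + 376.92 = 448887.91
Import duty = 448887.91 × 20.1% = 90226.47
Buyer bears: origin terminal 868.35 + freight 7036.48 + insurance 376.92 + brokerage 346.59 + delivery 2109.61 + duty 90226.47 = 100964.42
Landed cost = invoice 440606.16 + 100964.42 = 541570.58

Total landed cost: CHF 541570.58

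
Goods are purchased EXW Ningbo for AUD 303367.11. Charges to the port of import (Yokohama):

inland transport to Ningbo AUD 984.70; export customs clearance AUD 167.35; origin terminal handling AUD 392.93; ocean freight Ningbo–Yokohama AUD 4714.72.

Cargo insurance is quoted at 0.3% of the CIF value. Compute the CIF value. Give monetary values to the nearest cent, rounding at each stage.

CIF value: AUD 310558.49

Let C be the CIF value. C = EXW price + pre-shipment costs + freight + 0.3% × C
C − 0.3% × C = 303367.11 + 984.70 + 167.35 + 392.93 + 4714.72
0.997 × C = 309626.81
C = 309626.81 / 0.997 = 310558.49
Insurance premium = 0.3% × 310558.49 = 931.68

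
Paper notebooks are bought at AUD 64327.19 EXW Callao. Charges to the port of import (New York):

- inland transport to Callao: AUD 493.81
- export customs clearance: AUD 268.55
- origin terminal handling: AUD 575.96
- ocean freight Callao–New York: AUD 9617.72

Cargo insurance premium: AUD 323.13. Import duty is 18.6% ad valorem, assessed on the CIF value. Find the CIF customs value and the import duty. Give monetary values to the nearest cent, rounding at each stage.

CIF value: AUD 75606.36; import duty: AUD 14062.78

CIF = EXW price + pre-shipment costs + freight + insurance
CIF = 64327.19 + 493.81 + 268.55 + 575.96 + 9617.72 + 323.13 = 75606.36
Import duty = 75606.36 × 18.6% = 14062.78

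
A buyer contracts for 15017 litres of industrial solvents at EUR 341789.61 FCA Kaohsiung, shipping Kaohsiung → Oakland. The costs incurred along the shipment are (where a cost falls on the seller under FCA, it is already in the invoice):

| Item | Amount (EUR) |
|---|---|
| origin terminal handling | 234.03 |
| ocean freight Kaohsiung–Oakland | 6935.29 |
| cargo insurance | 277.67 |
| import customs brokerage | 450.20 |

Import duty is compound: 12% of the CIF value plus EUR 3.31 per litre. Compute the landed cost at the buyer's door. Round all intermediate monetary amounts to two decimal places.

Total landed cost: EUR 441301.46

FCA: the seller delivers export-cleared goods to the carrier; the buyer bears costs from that point.
CIF value = FCA price + origin terminal + freight + insurance = 341789.61 + 234.03 + 6935.29 + 277.67 = 349236.60
Ad valorem component: 349236.60 × 12% = 41908.39
Specific component: 15017 × 3.31 = 49706.27
Import duty = 41908.39 + 49706.27 = 91614.66
Buyer bears: origin terminal 234.03 + freight 6935.29 + insurance 277.67 + brokerage 450.20 + duty 91614.66 = 99511.85
Landed cost = invoice 341789.61 + 99511.85 = 441301.46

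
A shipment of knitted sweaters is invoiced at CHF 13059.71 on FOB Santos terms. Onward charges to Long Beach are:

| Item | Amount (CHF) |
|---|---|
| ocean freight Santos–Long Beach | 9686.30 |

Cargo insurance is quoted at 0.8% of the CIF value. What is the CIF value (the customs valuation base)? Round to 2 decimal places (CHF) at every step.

Let C be the CIF value. C = FOB price + freight + 0.8% × C
C − 0.8% × C = 13059.71 + 9686.30
0.992 × C = 22746.01
C = 22746.01 / 0.992 = 22929.45
Insurance premium = 0.8% × 22929.45 = 183.44

CIF value: CHF 22929.45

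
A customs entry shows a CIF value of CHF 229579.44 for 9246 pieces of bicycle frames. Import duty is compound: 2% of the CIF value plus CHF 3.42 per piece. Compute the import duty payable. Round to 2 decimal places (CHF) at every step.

Import duty: CHF 36212.91

Ad valorem component: 229579.44 × 2% = 4591.59
Specific component: 9246 × 3.42 = 31621.32
Import duty = 4591.59 + 31621.32 = 36212.91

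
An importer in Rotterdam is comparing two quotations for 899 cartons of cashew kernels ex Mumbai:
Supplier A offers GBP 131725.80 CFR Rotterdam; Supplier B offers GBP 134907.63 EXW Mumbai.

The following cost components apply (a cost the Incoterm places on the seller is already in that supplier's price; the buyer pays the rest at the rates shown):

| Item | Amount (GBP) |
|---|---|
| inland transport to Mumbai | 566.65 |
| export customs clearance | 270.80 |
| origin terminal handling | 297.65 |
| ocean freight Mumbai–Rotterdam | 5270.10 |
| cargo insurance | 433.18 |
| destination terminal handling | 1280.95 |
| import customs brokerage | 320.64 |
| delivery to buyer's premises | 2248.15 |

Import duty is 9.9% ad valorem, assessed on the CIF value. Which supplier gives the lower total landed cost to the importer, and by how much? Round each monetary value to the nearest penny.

Supplier A is cheaper by GBP 10536.14

Supplier A (CFR):
CIF value = CFR price + insurance = 131725.80 + 433.18 = 132158.98
Import duty = 132158.98 × 9.9% = 13083.74
Buyer bears (A): 433.18 + 1280.95 + 320.64 + 2248.15 = 4282.92
Landed cost (A) = invoice 131725.80 + 4282.92 + duty 13083.74 = 149092.46
Supplier B (EXW):
CIF value = EXW price + inland to port + export clearance + origin terminal + freight + insurance = 134907.63 + 566.65 + 270.80 + 297.65 + 5270.10 + 433.18 = 141746.01
Import duty = 141746.01 × 9.9% = 14032.85
Buyer bears (B): 566.65 + 270.80 + 297.65 + 5270.10 + 433.18 + 1280.95 + 320.64 + 2248.15 = 10688.12
Landed cost (B) = invoice 134907.63 + 10688.12 + duty 14032.85 = 159628.60
Difference = |149092.46 − 159628.60| = 10536.14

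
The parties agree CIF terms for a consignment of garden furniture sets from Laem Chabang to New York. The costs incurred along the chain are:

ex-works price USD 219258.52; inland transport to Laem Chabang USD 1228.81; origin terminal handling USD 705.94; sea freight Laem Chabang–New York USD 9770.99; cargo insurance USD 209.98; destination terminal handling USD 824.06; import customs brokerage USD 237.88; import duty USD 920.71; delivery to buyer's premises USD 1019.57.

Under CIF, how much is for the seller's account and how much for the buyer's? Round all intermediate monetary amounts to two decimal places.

CIF: the seller pays costs through ocean freight and marine insurance to the destination port.
Seller's account: goods 219258.52 + inland to port 1228.81 + origin terminal 705.94 + freight 9770.99 + insurance 209.98 = 231174.24
Buyer's account: destination terminal 824.06 + brokerage 237.88 + duty 920.71 + delivery 1019.57 = 3002.22

Seller: USD 231174.24; buyer: USD 3002.22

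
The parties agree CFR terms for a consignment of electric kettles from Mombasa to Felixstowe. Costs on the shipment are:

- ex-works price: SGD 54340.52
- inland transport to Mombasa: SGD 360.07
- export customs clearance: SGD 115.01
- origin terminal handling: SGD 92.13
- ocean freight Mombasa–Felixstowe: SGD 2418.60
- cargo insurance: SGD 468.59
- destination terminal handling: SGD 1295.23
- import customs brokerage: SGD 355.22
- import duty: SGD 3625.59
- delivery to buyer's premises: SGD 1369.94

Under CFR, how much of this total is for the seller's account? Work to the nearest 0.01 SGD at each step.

CFR: the seller pays costs through ocean freight to the destination port, but not insurance.
Seller's account: goods 54340.52 + inland to port 360.07 + export clearance 115.01 + origin terminal 92.13 + freight 2418.60 = 57326.33
Buyer's account: insurance 468.59 + destination terminal 1295.23 + brokerage 355.22 + duty 3625.59 + delivery 1369.94 = 7114.57

Seller's account: SGD 57326.33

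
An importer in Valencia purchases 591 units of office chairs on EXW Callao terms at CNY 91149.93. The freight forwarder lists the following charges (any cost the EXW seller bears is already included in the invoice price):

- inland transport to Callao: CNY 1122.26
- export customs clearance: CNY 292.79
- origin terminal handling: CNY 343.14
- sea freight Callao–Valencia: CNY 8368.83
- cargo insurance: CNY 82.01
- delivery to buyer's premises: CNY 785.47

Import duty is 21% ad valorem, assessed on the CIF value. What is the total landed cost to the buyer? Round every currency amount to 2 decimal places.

EXW: the seller makes goods available at their premises; the buyer bears all onward costs.
CIF value = EXW price + inland to port + export clearance + origin terminal + freight + insurance = 91149.93 + 1122.26 + 292.79 + 343.14 + 8368.83 + 82.01 = 101358.96
Import duty = 101358.96 × 21% = 21285.38
Buyer bears: inland to port 1122.26 + export clearance 292.79 + origin terminal 343.14 + freight 8368.83 + insurance 82.01 + delivery 785.47 + duty 21285.38 = 32279.88
Landed cost = invoice 91149.93 + 32279.88 = 123429.81

Total landed cost: CNY 123429.81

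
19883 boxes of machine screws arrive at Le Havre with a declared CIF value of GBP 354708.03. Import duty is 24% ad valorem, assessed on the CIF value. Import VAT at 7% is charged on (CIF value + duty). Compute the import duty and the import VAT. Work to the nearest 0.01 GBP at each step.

Import duty = 354708.03 × 24% = 85129.93
VAT base = CIF + duty = 354708.03 + 85129.93 = 439837.96
Import VAT = 439837.96 × 7% = 30788.66

Import duty: GBP 85129.93; import VAT: GBP 30788.66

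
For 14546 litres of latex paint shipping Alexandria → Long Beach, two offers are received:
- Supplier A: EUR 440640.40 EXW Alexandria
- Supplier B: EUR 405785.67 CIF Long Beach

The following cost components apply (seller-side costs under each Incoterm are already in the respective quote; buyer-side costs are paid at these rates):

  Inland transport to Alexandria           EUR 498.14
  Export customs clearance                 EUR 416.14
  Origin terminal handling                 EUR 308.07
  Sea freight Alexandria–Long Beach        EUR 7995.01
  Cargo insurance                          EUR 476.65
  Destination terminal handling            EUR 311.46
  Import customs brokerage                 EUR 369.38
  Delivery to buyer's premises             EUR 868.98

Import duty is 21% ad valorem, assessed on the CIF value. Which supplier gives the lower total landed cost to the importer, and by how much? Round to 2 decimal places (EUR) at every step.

Supplier B is cheaper by EUR 53903.98

Supplier A (EXW):
CIF value = EXW price + inland to port + export clearance + origin terminal + freight + insurance = 440640.40 + 498.14 + 416.14 + 308.07 + 7995.01 + 476.65 = 450334.41
Import duty = 450334.41 × 21% = 94570.23
Buyer bears (A): 498.14 + 416.14 + 308.07 + 7995.01 + 476.65 + 311.46 + 369.38 + 868.98 = 11243.83
Landed cost (A) = invoice 440640.40 + 11243.83 + duty 94570.23 = 546454.46
Supplier B (CIF):
The CIF price already equals the CIF value: 405785.67
Import duty = 405785.67 × 21% = 85214.99
Buyer bears (B): 311.46 + 369.38 + 868.98 = 1549.82
Landed cost (B) = invoice 405785.67 + 1549.82 + duty 85214.99 = 492550.48
Difference = |546454.46 − 492550.48| = 53903.98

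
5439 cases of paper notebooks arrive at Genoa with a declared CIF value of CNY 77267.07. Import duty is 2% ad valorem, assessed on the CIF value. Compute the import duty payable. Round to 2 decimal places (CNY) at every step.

Import duty = 77267.07 × 2% = 1545.34

Import duty: CNY 1545.34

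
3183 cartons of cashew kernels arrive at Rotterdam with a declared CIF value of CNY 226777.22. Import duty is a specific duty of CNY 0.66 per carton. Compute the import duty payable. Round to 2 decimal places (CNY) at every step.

Import duty: CNY 2100.78

Import duty = 3183 × 0.66 = 2100.78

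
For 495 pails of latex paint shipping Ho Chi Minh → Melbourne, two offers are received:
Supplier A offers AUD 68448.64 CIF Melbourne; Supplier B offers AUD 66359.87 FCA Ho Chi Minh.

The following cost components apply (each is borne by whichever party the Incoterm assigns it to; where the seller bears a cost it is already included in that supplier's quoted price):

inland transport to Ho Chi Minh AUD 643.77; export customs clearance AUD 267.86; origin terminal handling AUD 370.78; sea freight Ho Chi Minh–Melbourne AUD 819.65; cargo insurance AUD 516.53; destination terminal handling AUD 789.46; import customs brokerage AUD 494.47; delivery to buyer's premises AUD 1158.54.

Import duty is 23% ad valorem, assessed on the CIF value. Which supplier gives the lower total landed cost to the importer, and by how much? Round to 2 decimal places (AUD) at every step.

Supplier B is cheaper by AUD 469.63

Supplier A (CIF):
The CIF price already equals the CIF value: 68448.64
Import duty = 68448.64 × 23% = 15743.19
Buyer bears (A): 789.46 + 494.47 + 1158.54 = 2442.47
Landed cost (A) = invoice 68448.64 + 2442.47 + duty 15743.19 = 86634.30
Supplier B (FCA):
CIF value = FCA price + origin terminal + freight + insurance = 66359.87 + 370.78 + 819.65 + 516.53 = 68066.83
Import duty = 68066.83 × 23% = 15655.37
Buyer bears (B): 370.78 + 819.65 + 516.53 + 789.46 + 494.47 + 1158.54 = 4149.43
Landed cost (B) = invoice 66359.87 + 4149.43 + duty 15655.37 = 86164.67
Difference = |86634.30 − 86164.67| = 469.63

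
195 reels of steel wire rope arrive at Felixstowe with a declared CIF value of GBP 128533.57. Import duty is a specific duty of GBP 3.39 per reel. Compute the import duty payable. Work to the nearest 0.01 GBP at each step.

Import duty: GBP 661.05

Import duty = 195 × 3.39 = 661.05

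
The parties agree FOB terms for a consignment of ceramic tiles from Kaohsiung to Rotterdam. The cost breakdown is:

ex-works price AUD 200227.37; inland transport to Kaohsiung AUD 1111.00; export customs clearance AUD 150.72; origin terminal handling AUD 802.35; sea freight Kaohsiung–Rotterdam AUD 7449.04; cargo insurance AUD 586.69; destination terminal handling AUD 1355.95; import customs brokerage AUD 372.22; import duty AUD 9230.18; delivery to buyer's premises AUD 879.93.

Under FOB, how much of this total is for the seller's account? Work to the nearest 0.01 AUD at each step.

FOB: the seller bears costs until goods are on board at the origin port; the buyer bears freight, insurance and all costs thereafter.
Seller's account: goods 200227.37 + inland to port 1111.00 + export clearance 150.72 + origin terminal 802.35 = 202291.44
Buyer's account: freight 7449.04 + insurance 586.69 + destination terminal 1355.95 + brokerage 372.22 + duty 9230.18 + delivery 879.93 = 19874.01

Seller's account: AUD 202291.44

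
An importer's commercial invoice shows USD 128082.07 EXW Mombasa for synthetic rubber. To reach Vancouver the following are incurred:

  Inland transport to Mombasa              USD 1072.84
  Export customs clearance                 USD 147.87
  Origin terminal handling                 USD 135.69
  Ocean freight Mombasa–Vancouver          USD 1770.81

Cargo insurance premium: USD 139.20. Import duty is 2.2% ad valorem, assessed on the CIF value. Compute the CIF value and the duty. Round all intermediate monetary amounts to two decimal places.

CIF = EXW price + pre-shipment costs + freight + insurance
CIF = 128082.07 + 1072.84 + 147.87 + 135.69 + 1770.81 + 139.20 = 131348.48
Import duty = 131348.48 × 2.2% = 2889.67

CIF value: USD 131348.48; import duty: USD 2889.67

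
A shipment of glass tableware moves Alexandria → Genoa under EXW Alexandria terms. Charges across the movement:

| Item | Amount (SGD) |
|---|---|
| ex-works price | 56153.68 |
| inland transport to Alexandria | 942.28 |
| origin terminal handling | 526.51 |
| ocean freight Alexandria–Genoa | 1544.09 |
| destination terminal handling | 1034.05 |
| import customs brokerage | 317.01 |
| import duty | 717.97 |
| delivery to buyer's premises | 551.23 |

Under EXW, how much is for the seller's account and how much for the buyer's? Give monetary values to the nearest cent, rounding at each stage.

Seller: SGD 56153.68; buyer: SGD 5633.14

EXW: the seller makes goods available at their premises; the buyer bears all onward costs.
Seller's account: goods 56153.68 = 56153.68
Buyer's account: inland to port 942.28 + origin terminal 526.51 + freight 1544.09 + destination terminal 1034.05 + brokerage 317.01 + duty 717.97 + delivery 551.23 = 5633.14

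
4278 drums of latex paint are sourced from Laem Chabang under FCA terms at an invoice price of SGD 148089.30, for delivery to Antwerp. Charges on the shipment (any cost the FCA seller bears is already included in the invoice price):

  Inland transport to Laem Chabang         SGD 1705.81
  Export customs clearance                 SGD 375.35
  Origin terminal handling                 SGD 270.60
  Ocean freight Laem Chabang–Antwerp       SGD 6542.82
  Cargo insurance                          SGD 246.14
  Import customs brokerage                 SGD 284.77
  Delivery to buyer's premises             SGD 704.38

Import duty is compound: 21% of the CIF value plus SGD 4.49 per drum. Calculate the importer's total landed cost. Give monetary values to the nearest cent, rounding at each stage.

Total landed cost: SGD 207927.49

FCA: the seller delivers export-cleared goods to the carrier; the buyer bears costs from that point.
Already in the invoice (seller's account under FCA): inland to port, export clearance — exclude.
CIF value = FCA price + origin terminal + freight + insurance = 148089.30 + 270.60 + 6542.82 + 246.14 = 155148.86
Ad valorem component: 155148.86 × 21% = 32581.26
Specific component: 4278 × 4.49 = 19208.22
Import duty = 32581.26 + 19208.22 = 51789.48
Buyer bears: origin terminal 270.60 + freight 6542.82 + insurance 246.14 + brokerage 284.77 + delivery 704.38 + duty 51789.48 = 59838.19
Landed cost = invoice 148089.30 + 59838.19 = 207927.49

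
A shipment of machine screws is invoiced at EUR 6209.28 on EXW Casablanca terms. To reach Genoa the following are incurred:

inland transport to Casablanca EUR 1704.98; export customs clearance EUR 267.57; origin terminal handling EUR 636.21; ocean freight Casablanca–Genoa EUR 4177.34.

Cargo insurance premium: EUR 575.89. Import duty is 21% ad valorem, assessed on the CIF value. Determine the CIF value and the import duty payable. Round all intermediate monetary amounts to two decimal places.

CIF value: EUR 13571.27; import duty: EUR 2849.97

CIF = EXW price + pre-shipment costs + freight + insurance
CIF = 6209.28 + 1704.98 + 267.57 + 636.21 + 4177.34 + 575.89 = 13571.27
Import duty = 13571.27 × 21% = 2849.97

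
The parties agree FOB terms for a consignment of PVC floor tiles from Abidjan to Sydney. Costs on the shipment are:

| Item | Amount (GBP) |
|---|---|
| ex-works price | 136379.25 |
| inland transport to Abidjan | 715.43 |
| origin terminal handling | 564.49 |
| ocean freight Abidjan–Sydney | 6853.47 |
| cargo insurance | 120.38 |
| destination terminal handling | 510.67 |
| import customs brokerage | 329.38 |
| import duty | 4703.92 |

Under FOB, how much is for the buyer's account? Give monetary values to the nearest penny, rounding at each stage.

Buyer's account: GBP 12517.82

FOB: the seller bears costs until goods are on board at the origin port; the buyer bears freight, insurance and all costs thereafter.
Seller's account: goods 136379.25 + inland to port 715.43 + origin terminal 564.49 = 137659.17
Buyer's account: freight 6853.47 + insurance 120.38 + destination terminal 510.67 + brokerage 329.38 + duty 4703.92 = 12517.82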